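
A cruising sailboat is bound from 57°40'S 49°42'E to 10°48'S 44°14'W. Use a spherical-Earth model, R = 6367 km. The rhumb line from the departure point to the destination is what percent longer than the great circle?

4.8%

Great circle: σ = 1.4482 rad → d_gc = Rσ = 9220.7 km
Rhumb: Δφ = +0.8180, Δλ = -1.6394, Δψ = +1.0486, q = Δφ/Δψ = 0.7801 → d_rh = R√(Δφ²+q²Δλ²) = 9665.6 km
Excess = (9665.6 − 9220.7) / 9220.7 = 444.9 / 9220.7 = 4.83% ≈ 4.8%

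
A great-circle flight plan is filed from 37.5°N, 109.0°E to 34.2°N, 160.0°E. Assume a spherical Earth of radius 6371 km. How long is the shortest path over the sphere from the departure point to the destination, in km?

Haversine: a = sin²(Δφ/2)+cos φ₁ cos φ₂ sin²(Δλ/2) = 0.12244;  σ = 2·atan2(√a,√(1−a))
σ = 40.965° → d = Rσ = 6371·0.71497 = 4555 km

4555 km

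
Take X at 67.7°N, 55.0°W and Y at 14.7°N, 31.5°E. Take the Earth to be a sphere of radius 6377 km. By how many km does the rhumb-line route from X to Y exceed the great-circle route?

439 km

Great circle: cos σ = sin φ₁ sin φ₂ + cos φ₁ cos φ₂ cos Δλ,  σ = 1.3107 rad → d_gc = 8358.3 km
Rhumb line: Δψ = -1.3646, q = Δφ/Δψ = 0.6779, d_rh = R√(Δφ²+q²Δλ²) = 8796.9 km
Excess = 8796.9 − 8358.3 = 438.6 ≈ 439 km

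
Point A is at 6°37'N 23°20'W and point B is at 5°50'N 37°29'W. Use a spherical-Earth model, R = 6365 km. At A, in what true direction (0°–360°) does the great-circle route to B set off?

N = sin Δλ·cos φ₂ = -0.2432;  D = cos φ₁ sin φ₂ − sin φ₁ cos φ₂ cos Δλ = -0.0102
initial course = atan2(N, D) = 267.60°

267.6°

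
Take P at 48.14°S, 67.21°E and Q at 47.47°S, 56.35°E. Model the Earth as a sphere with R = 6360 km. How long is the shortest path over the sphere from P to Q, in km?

cos σ = sin φ₁ sin φ₂ + cos φ₁ cos φ₂ cos Δλ
      = sin(-48.14°)sin(-47.47°) + cos(-48.14°)cos(-47.47°)cos(-10.86°) = 0.9919
σ = 7.319° → d = Rσ = 6360·0.12774 = 812 km

812 km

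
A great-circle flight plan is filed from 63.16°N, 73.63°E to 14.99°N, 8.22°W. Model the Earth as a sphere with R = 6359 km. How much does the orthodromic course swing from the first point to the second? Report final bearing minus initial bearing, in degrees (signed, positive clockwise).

-61.8°

At departure: θ₁ = atan2(sin Δλ cos φ₂, cos φ₁ sin φ₂ − sin φ₁ cos φ₂ cos Δλ) = 269.68°
At arrival: θ₂ = atan2(sin Δλ cos φ₁, −cos φ₂ sin φ₁ + sin φ₂ cos φ₁ cos Δλ) = 207.87°
Δθ = θ₂ − θ₁ = -61.8°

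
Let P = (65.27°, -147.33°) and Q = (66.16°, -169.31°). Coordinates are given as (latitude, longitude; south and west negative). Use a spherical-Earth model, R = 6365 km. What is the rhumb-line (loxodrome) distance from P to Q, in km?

1009 km

Δψ = ln[tan(π/4+φ₂/2)/tan(π/4+φ₁/2)] = +0.0378;  Δφ = +0.0155 rad,  Δλ = -0.3836 rad
q = Δφ/Δψ = 0.4112
d = R·√(Δφ² + q²Δλ²) = 6365·0.15852 = 1009 km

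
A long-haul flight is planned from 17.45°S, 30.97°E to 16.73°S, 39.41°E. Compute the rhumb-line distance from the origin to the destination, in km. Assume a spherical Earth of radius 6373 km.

901 km

Rhumb course C = atan2(Δλ, Δψ) with Δψ = ln[tan(π/4+φ₂/2)/tan(π/4+φ₁/2)] = +0.0131, Δλ = +0.1473 → C = 84.90°
d = R·|Δφ| / |cos C| = 6373·0.01257 / 0.08890 = 901 km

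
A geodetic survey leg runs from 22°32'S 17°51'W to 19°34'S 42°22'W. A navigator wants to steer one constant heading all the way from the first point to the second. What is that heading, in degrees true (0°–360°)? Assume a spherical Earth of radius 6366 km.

Meridional parts: M(φ₁)=-0.4038, M(φ₂)=-0.3483 → ΔM = +0.0555;  Δλ = -0.4279 rad
tan C = Δλ / ΔM = -7.7114 → C = 277.39°

277.4°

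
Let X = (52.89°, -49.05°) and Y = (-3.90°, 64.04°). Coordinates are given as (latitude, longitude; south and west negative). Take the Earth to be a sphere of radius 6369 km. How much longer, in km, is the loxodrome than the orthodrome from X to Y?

Great circle: cos σ = sin φ₁ sin φ₂ + cos φ₁ cos φ₂ cos Δλ,  σ = 1.8653 rad → d_gc = 11880.4 km
Rhumb line: Δψ = -1.1598, q = Δφ/Δψ = 0.8546, d_rh = R√(Δφ²+q²Δλ²) = 12461.0 km
Excess = 12461.0 − 11880.4 = 580.6 ≈ 581 km

581 km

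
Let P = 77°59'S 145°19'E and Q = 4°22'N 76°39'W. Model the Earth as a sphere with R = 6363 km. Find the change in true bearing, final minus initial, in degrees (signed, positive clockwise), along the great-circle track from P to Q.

Initial bearing θ₁ = atan2(sin Δλ cos φ₂, cos φ₁ sin φ₂ − sin φ₁ cos φ₂ cos Δλ) = 136.77°
Final bearing θ₂ = (initial bearing from the destination back to the start) + 180° = 8.22°
Δθ = θ₂ − θ₁ = -128.5°

-128.5°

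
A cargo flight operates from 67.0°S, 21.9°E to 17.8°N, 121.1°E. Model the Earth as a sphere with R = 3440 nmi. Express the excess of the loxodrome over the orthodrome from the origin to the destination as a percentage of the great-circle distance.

4.2%

Great circle: σ = 1.9186 rad → d_gc = Rσ = 6600.1 nmi
Rhumb: Δφ = +1.4800, Δλ = +1.7314, Δψ = +1.9081, q = Δφ/Δψ = 0.7757 → d_rh = R√(Δφ²+q²Δλ²) = 6874.9 nmi
Excess = (6874.9 − 6600.1) / 6600.1 = 274.8 / 6600.1 = 4.16% ≈ 4.2%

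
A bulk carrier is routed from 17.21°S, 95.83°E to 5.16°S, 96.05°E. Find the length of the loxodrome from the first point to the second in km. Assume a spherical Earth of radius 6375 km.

1341 km

Δψ = ln[tan(π/4+φ₂/2)/tan(π/4+φ₁/2)] = +0.2148;  Δφ = +0.2103 rad,  Δλ = +0.0038 rad
q = Δφ/Δψ = 0.9791
d = R·√(Δφ² + q²Δλ²) = 6375·0.21035 = 1341 km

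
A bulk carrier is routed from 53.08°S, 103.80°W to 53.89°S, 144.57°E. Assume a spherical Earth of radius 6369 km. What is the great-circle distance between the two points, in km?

6556 km

Haversine: a = sin²(Δφ/2)+cos φ₁ cos φ₂ sin²(Δλ/2) = 0.24230;  σ = 2·atan2(√a,√(1−a))
σ = 58.976° → d = Rσ = 6369·1.02933 = 6556 km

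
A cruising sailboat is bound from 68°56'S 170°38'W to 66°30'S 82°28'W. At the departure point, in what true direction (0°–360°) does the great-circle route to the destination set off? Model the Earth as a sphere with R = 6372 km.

128.6°

N = sin Δλ·cos φ₂ = +0.3985;  D = cos φ₁ sin φ₂ − sin φ₁ cos φ₂ cos Δλ = -0.3177
initial course = atan2(N, D) = 128.56°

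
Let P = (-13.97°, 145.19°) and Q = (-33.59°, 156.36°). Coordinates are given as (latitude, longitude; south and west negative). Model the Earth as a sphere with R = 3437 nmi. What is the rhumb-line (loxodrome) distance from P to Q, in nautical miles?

1325 nmi

Δψ = ln[tan(π/4+φ₂/2)/tan(π/4+φ₁/2)] = -0.3768;  Δφ = -0.3424 rad,  Δλ = +0.1950 rad
q = Δφ/Δψ = 0.9089
d = R·√(Δφ² + q²Δλ²) = 3437·0.38556 = 1325 nmi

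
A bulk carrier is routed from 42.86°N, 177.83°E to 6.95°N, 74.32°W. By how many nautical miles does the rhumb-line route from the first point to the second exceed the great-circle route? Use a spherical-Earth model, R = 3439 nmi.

Great circle: cos σ = sin φ₁ sin φ₂ + cos φ₁ cos φ₂ cos Δλ,  σ = 1.7120 rad → d_gc = 5887.55 nmi
Rhumb line: Δψ = -0.7079, q = Δφ/Δψ = 0.8854, d_rh = R√(Δφ²+q²Δλ²) = 6123.13 nmi
Excess = 6123.13 − 5887.55 = 235.58 ≈ 236 nmi

236 nmi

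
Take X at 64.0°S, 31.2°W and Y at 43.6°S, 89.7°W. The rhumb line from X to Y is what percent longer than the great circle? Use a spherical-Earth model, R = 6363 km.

Great circle: σ = 0.6670 rad → d_gc = Rσ = 4244.0 km
Rhumb: Δφ = +0.3560, Δλ = -1.0210, Δψ = +0.6187, q = Δφ/Δψ = 0.5755 → d_rh = R√(Δφ²+q²Δλ²) = 4371.7 km
Excess = (4371.7 − 4244.0) / 4244.0 = 127.7 / 4244.0 = 3.01% ≈ 3.0%

3.0%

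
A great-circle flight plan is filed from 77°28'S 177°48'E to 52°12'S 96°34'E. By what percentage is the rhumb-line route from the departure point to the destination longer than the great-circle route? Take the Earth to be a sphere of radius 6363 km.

Great circle: σ = 0.6574 rad → d_gc = Rσ = 4182.9 km
Rhumb: Δφ = +0.4410, Δλ = -1.4178, Δψ = +1.1371, q = Δφ/Δψ = 0.3878 → d_rh = R√(Δφ²+q²Δλ²) = 4484.8 km
Excess = (4484.8 − 4182.9) / 4182.9 = 301.9 / 4182.9 = 7.22% ≈ 7.2%

7.2%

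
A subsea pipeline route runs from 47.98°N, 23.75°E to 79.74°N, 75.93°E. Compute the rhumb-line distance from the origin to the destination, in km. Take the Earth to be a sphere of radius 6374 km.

4169 km

Δψ = ln[tan(π/4+φ₂/2)/tan(π/4+φ₁/2)] = +1.4535;  Δφ = +0.5543 rad,  Δλ = +0.9107 rad
q = Δφ/Δψ = 0.3814
d = R·√(Δφ² + q²Δλ²) = 6374·0.65414 = 4169 km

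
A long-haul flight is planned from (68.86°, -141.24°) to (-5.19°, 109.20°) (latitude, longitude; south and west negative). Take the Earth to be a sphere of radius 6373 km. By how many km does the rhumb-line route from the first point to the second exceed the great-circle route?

Great circle: cos σ = sin φ₁ sin φ₂ + cos φ₁ cos φ₂ cos Δλ,  σ = 1.7769 rad → d_gc = 11324.0 km
Rhumb line: Δψ = -1.7695, q = Δφ/Δψ = 0.7304, d_rh = R√(Δφ²+q²Δλ²) = 12127.1 km
Excess = 12127.1 − 11324.0 = 803.1 ≈ 803 km

803 km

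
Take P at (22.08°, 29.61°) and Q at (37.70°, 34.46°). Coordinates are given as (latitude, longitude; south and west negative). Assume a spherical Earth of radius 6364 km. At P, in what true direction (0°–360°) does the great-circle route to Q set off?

13.9°

θ = atan2( sin Δλ·cos φ₂ ,  cos φ₁ sin φ₂ − sin φ₁ cos φ₂ cos Δλ )
  = atan2(+0.0669, +0.2703) = 13.90°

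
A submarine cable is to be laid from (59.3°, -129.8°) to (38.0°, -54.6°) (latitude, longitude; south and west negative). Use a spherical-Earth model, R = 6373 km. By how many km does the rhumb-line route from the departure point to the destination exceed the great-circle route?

Great circle: cos σ = sin φ₁ sin φ₂ + cos φ₁ cos φ₂ cos Δλ,  σ = 0.8865 rad → d_gc = 5649.5 km
Rhumb line: Δψ = -0.5748, q = Δφ/Δψ = 0.6468, d_rh = R√(Δφ²+q²Δλ²) = 5905.9 km
Excess = 5905.9 − 5649.5 = 256.4 ≈ 256 km

256 km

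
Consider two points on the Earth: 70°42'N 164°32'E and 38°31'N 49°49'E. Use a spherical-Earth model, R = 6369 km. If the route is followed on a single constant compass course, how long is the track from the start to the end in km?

7748 km

Rhumb course C = atan2(Δλ, Δψ) with Δψ = ln[tan(π/4+φ₂/2)/tan(π/4+φ₁/2)] = -1.0423, Δλ = -2.0022 → C = 242.50°
d = R·|Δφ| / |cos C| = 6369·0.56171 / 0.46175 = 7748 km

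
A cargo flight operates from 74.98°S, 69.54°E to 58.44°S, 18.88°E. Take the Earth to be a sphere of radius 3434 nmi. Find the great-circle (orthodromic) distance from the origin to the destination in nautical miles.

cos σ = sin φ₁ sin φ₂ + cos φ₁ cos φ₂ cos Δλ
      = sin(-74.98°)sin(-58.44°) + cos(-74.98°)cos(-58.44°)cos(-50.66°) = 0.9090
σ = 24.637° → d = Rσ = 3434·0.43000 = 1477 nmi

1477 nmi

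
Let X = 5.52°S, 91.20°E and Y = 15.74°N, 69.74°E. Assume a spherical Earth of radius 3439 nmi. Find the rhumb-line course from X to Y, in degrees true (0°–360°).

315.0°

Δψ = ln[tan(π/4+φ₂/2)/tan(π/4+φ₁/2)] = +0.3747
Δλ = -0.3745 rad (taken the short way round)
course = atan2(Δλ, Δψ) = 315.01°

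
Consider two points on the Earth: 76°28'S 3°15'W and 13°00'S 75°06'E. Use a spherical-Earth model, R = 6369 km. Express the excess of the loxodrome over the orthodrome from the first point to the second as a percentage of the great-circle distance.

4.7%

Great circle: σ = 1.3029 rad → d_gc = Rσ = 8297.9 km
Rhumb: Δφ = +1.1077, Δλ = +1.3675, Δψ = +1.9027, q = Δφ/Δψ = 0.5822 → d_rh = R√(Δφ²+q²Δλ²) = 8688.0 km
Excess = (8688.0 − 8297.9) / 8297.9 = 390.1 / 8297.9 = 4.70% ≈ 4.7%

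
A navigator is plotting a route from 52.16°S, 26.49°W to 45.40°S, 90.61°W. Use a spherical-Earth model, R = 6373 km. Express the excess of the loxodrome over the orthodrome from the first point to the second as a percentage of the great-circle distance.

Great circle: σ = 0.7223 rad → d_gc = Rσ = 4602.9 km
Rhumb: Δφ = +0.1180, Δλ = -1.1191, Δψ = +0.1794, q = Δφ/Δψ = 0.6576 → d_rh = R√(Δφ²+q²Δλ²) = 4749.7 km
Excess = (4749.7 − 4602.9) / 4602.9 = 146.8 / 4602.9 = 3.19% ≈ 3.2%

3.2%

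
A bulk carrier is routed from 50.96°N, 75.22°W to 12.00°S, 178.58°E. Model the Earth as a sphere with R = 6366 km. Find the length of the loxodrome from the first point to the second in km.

12525 km

Δψ = ln[tan(π/4+φ₂/2)/tan(π/4+φ₁/2)] = -1.2480;  Δφ = -1.0989 rad,  Δλ = -1.8535 rad
q = Δφ/Δψ = 0.8805
d = R·√(Δφ² + q²Δλ²) = 6366·1.96749 = 12525 km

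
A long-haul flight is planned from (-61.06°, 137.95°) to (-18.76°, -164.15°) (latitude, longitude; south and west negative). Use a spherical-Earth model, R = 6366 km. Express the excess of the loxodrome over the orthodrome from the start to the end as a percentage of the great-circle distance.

Great circle: σ = 1.0182 rad → d_gc = Rσ = 6481.7 km
Rhumb: Δφ = +0.7383, Δλ = +1.0105, Δψ = +1.0211, q = Δφ/Δψ = 0.7230 → d_rh = R√(Δφ²+q²Δλ²) = 6612.2 km
Excess = (6612.2 − 6481.7) / 6481.7 = 130.5 / 6481.7 = 2.01% ≈ 2.0%

2.0%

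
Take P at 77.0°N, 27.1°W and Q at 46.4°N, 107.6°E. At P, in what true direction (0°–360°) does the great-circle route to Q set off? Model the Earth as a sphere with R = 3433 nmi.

37.6°

θ = atan2( sin Δλ·cos φ₂ ,  cos φ₁ sin φ₂ − sin φ₁ cos φ₂ cos Δλ )
  = atan2(+0.4902, +0.6355) = 37.64°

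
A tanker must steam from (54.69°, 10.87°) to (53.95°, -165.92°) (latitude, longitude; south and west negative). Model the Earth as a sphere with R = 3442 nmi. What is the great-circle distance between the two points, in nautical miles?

Haversine: a = sin²(Δφ/2)+cos φ₁ cos φ₂ sin²(Δλ/2) = 0.33992;  σ = 2·atan2(√a,√(1−a))
σ = 71.328° → d = Rσ = 3442·1.24490 = 4285 nmi

4285 nmi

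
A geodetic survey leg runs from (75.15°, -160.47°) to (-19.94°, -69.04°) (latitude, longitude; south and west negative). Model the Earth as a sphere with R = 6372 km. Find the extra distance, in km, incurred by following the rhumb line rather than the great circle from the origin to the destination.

521 km

Great circle: cos σ = sin φ₁ sin φ₂ + cos φ₁ cos φ₂ cos Δλ,  σ = 1.9131 rad → d_gc = 12190.27 km
Rhumb line: Δψ = -2.3930, q = Δφ/Δψ = 0.6935, d_rh = R√(Δφ²+q²Δλ²) = 12710.79 km
Excess = 12710.79 − 12190.27 = 520.52 ≈ 521 km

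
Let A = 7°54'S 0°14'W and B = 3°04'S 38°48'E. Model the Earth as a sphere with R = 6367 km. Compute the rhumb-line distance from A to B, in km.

4350 km

Δψ = ln[tan(π/4+φ₂/2)/tan(π/4+φ₁/2)] = +0.0848;  Δφ = +0.0844 rad,  Δλ = +0.6813 rad
q = Δφ/Δψ = 0.9951
d = R·√(Δφ² + q²Δλ²) = 6367·0.68317 = 4350 km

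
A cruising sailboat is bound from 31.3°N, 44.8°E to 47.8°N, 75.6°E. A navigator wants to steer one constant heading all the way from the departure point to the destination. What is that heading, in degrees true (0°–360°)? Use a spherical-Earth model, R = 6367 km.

55.0°

Meridional parts: M(φ₁)=+0.5757, M(φ₂)=+0.9523 → ΔM = +0.3766;  Δλ = +0.5376 rad
tan C = Δλ / ΔM = +1.4275 → C = 54.99°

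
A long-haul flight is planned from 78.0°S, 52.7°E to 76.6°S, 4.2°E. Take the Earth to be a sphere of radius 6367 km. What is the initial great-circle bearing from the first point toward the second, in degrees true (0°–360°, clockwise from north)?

N = sin Δλ·cos φ₂ = -0.1736;  D = cos φ₁ sin φ₂ − sin φ₁ cos φ₂ cos Δλ = -0.0520
initial course = atan2(N, D) = 253.31°

253.3°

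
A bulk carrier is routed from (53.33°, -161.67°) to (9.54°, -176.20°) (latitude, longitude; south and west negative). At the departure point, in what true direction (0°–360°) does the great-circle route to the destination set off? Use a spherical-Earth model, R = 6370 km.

200.4°

N = sin Δλ·cos φ₂ = -0.2474;  D = cos φ₁ sin φ₂ − sin φ₁ cos φ₂ cos Δλ = -0.6667
initial course = atan2(N, D) = 200.36°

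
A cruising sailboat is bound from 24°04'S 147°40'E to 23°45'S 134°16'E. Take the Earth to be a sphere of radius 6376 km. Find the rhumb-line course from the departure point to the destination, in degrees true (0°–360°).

Meridional parts: M(φ₁)=-0.4330, M(φ₂)=-0.4269 → ΔM = +0.0060;  Δλ = -0.2339 rad
tan C = Δλ / ΔM = -38.6848 → C = 271.48°

271.5°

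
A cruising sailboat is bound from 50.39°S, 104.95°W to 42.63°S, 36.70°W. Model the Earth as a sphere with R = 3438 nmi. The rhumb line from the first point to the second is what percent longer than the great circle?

3.4%

Great circle: σ = 0.8016 rad → d_gc = Rσ = 2755.8 nmi
Rhumb: Δφ = +0.1354, Δλ = +1.1912, Δψ = +0.1973, q = Δφ/Δψ = 0.6865 → d_rh = R√(Δφ²+q²Δλ²) = 2849.8 nmi
Excess = (2849.8 − 2755.8) / 2755.8 = 94.0 / 2755.8 = 3.41% ≈ 3.4%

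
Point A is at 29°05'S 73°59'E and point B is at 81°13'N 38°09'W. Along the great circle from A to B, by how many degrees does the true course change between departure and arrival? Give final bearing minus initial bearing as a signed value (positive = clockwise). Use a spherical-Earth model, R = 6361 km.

-97.6°

At departure: θ₁ = atan2(sin Δλ cos φ₂, cos φ₁ sin φ₂ − sin φ₁ cos φ₂ cos Δλ) = 350.39°
At arrival: θ₂ = atan2(sin Δλ cos φ₁, −cos φ₂ sin φ₁ + sin φ₂ cos φ₁ cos Δλ) = 252.76°
Δθ = θ₂ − θ₁ = -97.6°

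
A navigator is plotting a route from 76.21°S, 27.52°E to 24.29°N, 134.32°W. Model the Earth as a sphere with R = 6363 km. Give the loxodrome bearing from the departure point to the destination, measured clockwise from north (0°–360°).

Δψ = ln[tan(π/4+φ₂/2)/tan(π/4+φ₁/2)] = +2.5498
Δλ = -2.8246 rad (taken the short way round)
course = atan2(Δλ, Δψ) = 312.07°

312.1°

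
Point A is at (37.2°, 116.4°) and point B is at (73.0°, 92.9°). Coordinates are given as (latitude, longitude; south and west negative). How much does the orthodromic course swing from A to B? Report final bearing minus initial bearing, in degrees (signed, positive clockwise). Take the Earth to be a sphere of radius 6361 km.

At departure: θ₁ = atan2(sin Δλ cos φ₂, cos φ₁ sin φ₂ − sin φ₁ cos φ₂ cos Δλ) = 349.00°
At arrival: θ₂ = atan2(sin Δλ cos φ₁, −cos φ₂ sin φ₁ + sin φ₂ cos φ₁ cos Δλ) = 328.67°
Δθ = θ₂ − θ₁ = -20.3°

-20.3°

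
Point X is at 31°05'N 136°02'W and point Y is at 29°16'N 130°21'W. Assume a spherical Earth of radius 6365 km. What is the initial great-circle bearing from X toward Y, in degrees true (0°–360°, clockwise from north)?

θ = atan2( sin Δλ·cos φ₂ ,  cos φ₁ sin φ₂ − sin φ₁ cos φ₂ cos Δλ )
  = atan2(+0.0864, -0.0295) = 108.85°

108.8°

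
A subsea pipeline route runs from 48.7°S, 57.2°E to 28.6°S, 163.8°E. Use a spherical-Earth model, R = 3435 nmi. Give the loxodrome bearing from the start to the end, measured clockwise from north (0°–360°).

76.3°

Meridional parts: M(φ₁)=-0.9759, M(φ₂)=-0.5213 → ΔM = +0.4546;  Δλ = +1.8605 rad
tan C = Δλ / ΔM = +4.0930 → C = 76.27°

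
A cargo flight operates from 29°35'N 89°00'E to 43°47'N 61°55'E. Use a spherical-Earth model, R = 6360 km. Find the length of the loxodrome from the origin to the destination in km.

2870 km

Rhumb course C = atan2(Δλ, Δψ) with Δψ = ln[tan(π/4+φ₂/2)/tan(π/4+φ₁/2)] = +0.3107, Δλ = -0.4727 → C = 303.32°
d = R·|Δφ| / |cos C| = 6360·0.24784 / 0.54930 = 2870 km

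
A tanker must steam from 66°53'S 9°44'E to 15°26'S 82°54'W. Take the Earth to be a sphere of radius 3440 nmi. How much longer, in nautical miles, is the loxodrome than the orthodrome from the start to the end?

282 nmi

Great circle: cos σ = sin φ₁ sin φ₂ + cos φ₁ cos φ₂ cos Δλ,  σ = 1.3414 rad → d_gc = 4614.5 nmi
Rhumb line: Δψ = +1.3144, q = Δφ/Δψ = 0.6832, d_rh = R√(Δφ²+q²Δλ²) = 4896.7 nmi
Excess = 4896.7 − 4614.5 = 282.2 ≈ 282 nmi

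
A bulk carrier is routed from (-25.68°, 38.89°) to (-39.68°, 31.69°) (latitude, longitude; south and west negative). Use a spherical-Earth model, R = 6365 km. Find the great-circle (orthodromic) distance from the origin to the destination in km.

cos σ = sin φ₁ sin φ₂ + cos φ₁ cos φ₂ cos Δλ
      = sin(-25.68°)sin(-39.68°) + cos(-25.68°)cos(-39.68°)cos(-7.20°) = 0.9648
σ = 15.241° → d = Rσ = 6365·0.26601 = 1693 km

1693 km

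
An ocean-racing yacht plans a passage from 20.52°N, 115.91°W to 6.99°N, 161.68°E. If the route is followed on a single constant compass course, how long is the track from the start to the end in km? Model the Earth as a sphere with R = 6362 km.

Rhumb course C = atan2(Δλ, Δψ) with Δψ = ln[tan(π/4+φ₂/2)/tan(π/4+φ₁/2)] = -0.2438, Δλ = -1.4383 → C = 260.38°
d = R·|Δφ| / |cos C| = 6362·0.23614 / 0.16709 = 8991 km

8991 km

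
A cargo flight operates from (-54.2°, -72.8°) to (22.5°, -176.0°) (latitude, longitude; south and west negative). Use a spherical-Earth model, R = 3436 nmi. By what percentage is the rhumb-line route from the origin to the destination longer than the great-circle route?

2.3%

Great circle: σ = 2.0195 rad → d_gc = Rσ = 6939.0 nmi
Rhumb: Δφ = +1.3387, Δλ = -1.8012, Δψ = +1.5333, q = Δφ/Δψ = 0.8730 → d_rh = R√(Δφ²+q²Δλ²) = 7095.8 nmi
Excess = (7095.8 − 6939.0) / 6939.0 = 156.8 / 6939.0 = 2.26% ≈ 2.3%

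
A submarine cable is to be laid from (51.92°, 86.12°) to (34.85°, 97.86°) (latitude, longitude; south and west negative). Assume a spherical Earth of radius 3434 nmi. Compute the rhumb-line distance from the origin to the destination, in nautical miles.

Δψ = ln[tan(π/4+φ₂/2)/tan(π/4+φ₁/2)] = -0.4143;  Δφ = -0.2979 rad,  Δλ = +0.2049 rad
q = Δφ/Δψ = 0.7192
d = R·√(Δφ² + q²Δλ²) = 3434·0.33238 = 1141 nmi

1141 nmi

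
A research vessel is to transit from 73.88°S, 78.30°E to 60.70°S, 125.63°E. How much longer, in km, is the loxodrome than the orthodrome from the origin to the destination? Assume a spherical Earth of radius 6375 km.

59 km

Great circle: cos σ = sin φ₁ sin φ₂ + cos φ₁ cos φ₂ cos Δλ,  σ = 0.3767 rad → d_gc = 2401.6 km
Rhumb line: Δψ = +0.6130, q = Δφ/Δψ = 0.3752, d_rh = R√(Δφ²+q²Δλ²) = 2460.8 km
Excess = 2460.8 − 2401.6 = 59.2 ≈ 59 km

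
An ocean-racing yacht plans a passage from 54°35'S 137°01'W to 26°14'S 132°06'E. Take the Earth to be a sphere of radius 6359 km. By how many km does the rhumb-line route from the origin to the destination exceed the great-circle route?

419 km

Great circle: cos σ = sin φ₁ sin φ₂ + cos φ₁ cos φ₂ cos Δλ,  σ = 1.2109 rad → d_gc = 7699.8 km
Rhumb line: Δψ = +0.6669, q = Δφ/Δψ = 0.7420, d_rh = R√(Δφ²+q²Δλ²) = 8118.6 km
Excess = 8118.6 − 7699.8 = 418.8 ≈ 419 km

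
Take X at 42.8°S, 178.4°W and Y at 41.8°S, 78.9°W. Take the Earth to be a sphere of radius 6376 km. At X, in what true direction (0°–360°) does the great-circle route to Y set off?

127.9°

N = sin Δλ·cos φ₂ = +0.7353;  D = cos φ₁ sin φ₂ − sin φ₁ cos φ₂ cos Δλ = -0.5727
initial course = atan2(N, D) = 127.91°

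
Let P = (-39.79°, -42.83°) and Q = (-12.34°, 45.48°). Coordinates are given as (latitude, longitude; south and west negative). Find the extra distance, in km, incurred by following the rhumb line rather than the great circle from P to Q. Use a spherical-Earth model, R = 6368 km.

Great circle: cos σ = sin φ₁ sin φ₂ + cos φ₁ cos φ₂ cos Δλ,  σ = 1.4112 rad → d_gc = 8986.6 km
Rhumb line: Δψ = +0.5411, q = Δφ/Δψ = 0.8854, d_rh = R√(Δφ²+q²Δλ²) = 9210.6 km
Excess = 9210.6 − 8986.6 = 224.0 ≈ 224 km

224 km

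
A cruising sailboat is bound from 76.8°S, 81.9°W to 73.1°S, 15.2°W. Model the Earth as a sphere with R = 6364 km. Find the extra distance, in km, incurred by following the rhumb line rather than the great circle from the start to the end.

Great circle: cos σ = sin φ₁ sin φ₂ + cos φ₁ cos φ₂ cos Δλ,  σ = 0.2916 rad → d_gc = 1855.6 km
Rhumb line: Δψ = +0.2499, q = Δφ/Δψ = 0.2584, d_rh = R√(Δφ²+q²Δλ²) = 1957.7 km
Excess = 1957.7 − 1855.6 = 102.1 ≈ 102 km

102 km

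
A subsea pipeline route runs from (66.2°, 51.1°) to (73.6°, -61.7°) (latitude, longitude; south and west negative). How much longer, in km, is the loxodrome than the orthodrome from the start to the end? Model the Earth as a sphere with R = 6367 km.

Great circle: cos σ = sin φ₁ sin φ₂ + cos φ₁ cos φ₂ cos Δλ,  σ = 0.5852 rad → d_gc = 3726.2 km
Rhumb line: Δψ = +0.3801, q = Δφ/Δψ = 0.3398, d_rh = R√(Δφ²+q²Δλ²) = 4338.2 km
Excess = 4338.2 − 3726.2 = 612.0 ≈ 612 km

612 km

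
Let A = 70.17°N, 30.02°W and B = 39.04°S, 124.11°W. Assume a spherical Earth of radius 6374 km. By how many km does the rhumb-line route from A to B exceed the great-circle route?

Great circle: cos σ = sin φ₁ sin φ₂ + cos φ₁ cos φ₂ cos Δλ,  σ = 2.2285 rad → d_gc = 14204.5 km
Rhumb line: Δψ = -2.4853, q = Δφ/Δψ = 0.7669, d_rh = R√(Δφ²+q²Δλ²) = 14561.9 km
Excess = 14561.9 − 14204.5 = 357.4 ≈ 357 km

357 km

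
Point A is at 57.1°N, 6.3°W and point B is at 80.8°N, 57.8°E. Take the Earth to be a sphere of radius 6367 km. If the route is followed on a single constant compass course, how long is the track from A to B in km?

3474 km

Δψ = ln[tan(π/4+φ₂/2)/tan(π/4+φ₁/2)] = +1.3001;  Δφ = +0.4136 rad,  Δλ = +1.1188 rad
q = Δφ/Δψ = 0.3182
d = R·√(Δφ² + q²Δλ²) = 6367·0.54570 = 3474 km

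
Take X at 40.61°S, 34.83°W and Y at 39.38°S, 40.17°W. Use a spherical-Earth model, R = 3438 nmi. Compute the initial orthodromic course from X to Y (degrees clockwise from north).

N = sin Δλ·cos φ₂ = -0.0719;  D = cos φ₁ sin φ₂ − sin φ₁ cos φ₂ cos Δλ = +0.0193
initial course = atan2(N, D) = 285.01°

285.0°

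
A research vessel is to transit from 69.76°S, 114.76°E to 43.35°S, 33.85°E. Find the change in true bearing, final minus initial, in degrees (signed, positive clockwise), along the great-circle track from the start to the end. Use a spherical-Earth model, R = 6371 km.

At departure: θ₁ = atan2(sin Δλ cos φ₂, cos φ₁ sin φ₂ − sin φ₁ cos φ₂ cos Δλ) = 259.76°
At arrival: θ₂ = atan2(sin Δλ cos φ₁, −cos φ₂ sin φ₁ + sin φ₂ cos φ₁ cos Δλ) = 332.08°
Δθ = θ₂ − θ₁ = +72.3°

+72.3°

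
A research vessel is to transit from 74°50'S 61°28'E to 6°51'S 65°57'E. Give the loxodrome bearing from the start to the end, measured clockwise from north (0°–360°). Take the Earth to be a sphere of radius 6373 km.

2.4°

Meridional parts: M(φ₁)=-2.0164, M(φ₂)=-0.1198 → ΔM = +1.8966;  Δλ = +0.0782 rad
tan C = Δλ / ΔM = +0.0413 → C = 2.36°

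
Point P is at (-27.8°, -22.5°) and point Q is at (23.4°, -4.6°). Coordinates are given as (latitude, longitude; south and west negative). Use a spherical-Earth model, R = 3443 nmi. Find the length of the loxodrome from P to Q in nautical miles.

3247 nmi

Δψ = ln[tan(π/4+φ₂/2)/tan(π/4+φ₁/2)] = +0.9257;  Δφ = +0.8936 rad,  Δλ = +0.3124 rad
q = Δφ/Δψ = 0.9653
d = R·√(Δφ² + q²Δλ²) = 3443·0.94313 = 3247 nmi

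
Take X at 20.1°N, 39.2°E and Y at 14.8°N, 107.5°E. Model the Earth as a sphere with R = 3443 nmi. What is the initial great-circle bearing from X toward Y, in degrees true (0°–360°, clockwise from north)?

N = sin Δλ·cos φ₂ = +0.8983;  D = cos φ₁ sin φ₂ − sin φ₁ cos φ₂ cos Δλ = +0.1170
initial course = atan2(N, D) = 82.58°

82.6°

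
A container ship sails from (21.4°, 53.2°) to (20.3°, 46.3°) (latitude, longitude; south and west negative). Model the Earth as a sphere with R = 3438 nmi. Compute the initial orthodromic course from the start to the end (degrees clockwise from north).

N = sin Δλ·cos φ₂ = -0.1127;  D = cos φ₁ sin φ₂ − sin φ₁ cos φ₂ cos Δλ = -0.0167
initial course = atan2(N, D) = 261.56°

261.6°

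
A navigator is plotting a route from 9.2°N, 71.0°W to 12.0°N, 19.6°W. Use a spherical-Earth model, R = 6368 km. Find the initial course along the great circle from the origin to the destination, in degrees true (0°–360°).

82.0°

θ = atan2( sin Δλ·cos φ₂ ,  cos φ₁ sin φ₂ − sin φ₁ cos φ₂ cos Δλ )
  = atan2(+0.7644, +0.1077) = 81.98°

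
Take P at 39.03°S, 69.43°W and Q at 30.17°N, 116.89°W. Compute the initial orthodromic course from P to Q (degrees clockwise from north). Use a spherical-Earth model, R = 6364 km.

320.0°

θ = atan2( sin Δλ·cos φ₂ ,  cos φ₁ sin φ₂ − sin φ₁ cos φ₂ cos Δλ )
  = atan2(-0.6370, +0.7585) = 319.98°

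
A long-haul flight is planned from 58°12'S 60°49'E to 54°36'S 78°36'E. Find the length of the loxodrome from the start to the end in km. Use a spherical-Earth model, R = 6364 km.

Δψ = ln[tan(π/4+φ₂/2)/tan(π/4+φ₁/2)] = +0.1136;  Δφ = +0.0628 rad,  Δλ = +0.3104 rad
q = Δφ/Δψ = 0.5529
d = R·√(Δφ² + q²Δλ²) = 6364·0.18275 = 1163 km

1163 km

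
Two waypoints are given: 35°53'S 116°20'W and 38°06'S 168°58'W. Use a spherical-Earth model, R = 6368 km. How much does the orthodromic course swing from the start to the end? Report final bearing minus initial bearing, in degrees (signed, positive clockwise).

+33.2°

Initial bearing θ₁ = atan2(sin Δλ cos φ₂, cos φ₁ sin φ₂ − sin φ₁ cos φ₂ cos Δλ) = 250.62°
Final bearing θ₂ = (initial bearing from the destination back to the start) + 180° = 283.77°
Δθ = θ₂ − θ₁ = +33.2°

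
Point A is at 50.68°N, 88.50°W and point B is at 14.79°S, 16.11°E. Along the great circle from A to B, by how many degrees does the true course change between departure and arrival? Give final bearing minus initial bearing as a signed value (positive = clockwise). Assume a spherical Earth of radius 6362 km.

+50.7°

At departure: θ₁ = atan2(sin Δλ cos φ₂, cos φ₁ sin φ₂ − sin φ₁ cos φ₂ cos Δλ) = 88.35°
At arrival: θ₂ = atan2(sin Δλ cos φ₁, −cos φ₂ sin φ₁ + sin φ₂ cos φ₁ cos Δλ) = 139.07°
Δθ = θ₂ − θ₁ = +50.7°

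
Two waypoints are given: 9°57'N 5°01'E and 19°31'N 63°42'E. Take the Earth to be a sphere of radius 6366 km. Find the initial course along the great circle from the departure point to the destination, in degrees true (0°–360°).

N = sin Δλ·cos φ₂ = +0.8052;  D = cos φ₁ sin φ₂ − sin φ₁ cos φ₂ cos Δλ = +0.2444
initial course = atan2(N, D) = 73.12°

73.1°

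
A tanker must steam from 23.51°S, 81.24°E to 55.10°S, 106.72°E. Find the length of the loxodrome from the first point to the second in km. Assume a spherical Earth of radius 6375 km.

4108 km

Rhumb course C = atan2(Δλ, Δψ) with Δψ = ln[tan(π/4+φ₂/2)/tan(π/4+φ₁/2)] = -0.7349, Δλ = +0.4447 → C = 148.82°
d = R·|Δφ| / |cos C| = 6375·0.55135 / 0.85556 = 4108 km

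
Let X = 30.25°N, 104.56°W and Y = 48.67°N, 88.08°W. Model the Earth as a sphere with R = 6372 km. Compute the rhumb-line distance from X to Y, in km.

2482 km

Rhumb course C = atan2(Δλ, Δψ) with Δψ = ln[tan(π/4+φ₂/2)/tan(π/4+φ₁/2)] = +0.4207, Δλ = +0.2876 → C = 34.36°
d = R·|Δφ| / |cos C| = 6372·0.32149 / 0.82551 = 2482 km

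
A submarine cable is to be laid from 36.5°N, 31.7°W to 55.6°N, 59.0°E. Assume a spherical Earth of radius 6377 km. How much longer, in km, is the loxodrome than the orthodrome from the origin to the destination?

Great circle: cos σ = sin φ₁ sin φ₂ + cos φ₁ cos φ₂ cos Δλ,  σ = 1.0641 rad → d_gc = 6786.1 km
Rhumb line: Δψ = +0.4875, q = Δφ/Δψ = 0.6838, d_rh = R√(Δφ²+q²Δλ²) = 7222.5 km
Excess = 7222.5 − 6786.1 = 436.4 ≈ 436 km

436 km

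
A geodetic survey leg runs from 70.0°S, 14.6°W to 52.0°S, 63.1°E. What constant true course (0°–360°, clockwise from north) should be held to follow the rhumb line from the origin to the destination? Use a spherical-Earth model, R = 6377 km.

Δψ = ln[tan(π/4+φ₂/2)/tan(π/4+φ₁/2)] = +0.6693
Δλ = +1.3561 rad (taken the short way round)
course = atan2(Δλ, Δψ) = 63.73°

63.7°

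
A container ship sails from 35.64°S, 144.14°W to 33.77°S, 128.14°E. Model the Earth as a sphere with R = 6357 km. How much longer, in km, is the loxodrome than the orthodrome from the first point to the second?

296 km

Great circle: cos σ = sin φ₁ sin φ₂ + cos φ₁ cos φ₂ cos Δλ,  σ = 1.2124 rad → d_gc = 7707.2 km
Rhumb line: Δψ = +0.0397, q = Δφ/Δψ = 0.8220, d_rh = R√(Δφ²+q²Δλ²) = 8003.1 km
Excess = 8003.1 − 7707.2 = 295.9 ≈ 296 km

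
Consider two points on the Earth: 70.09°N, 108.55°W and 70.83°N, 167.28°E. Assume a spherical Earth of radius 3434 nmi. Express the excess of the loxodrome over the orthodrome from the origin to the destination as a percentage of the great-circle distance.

Great circle: σ = 0.4523 rad → d_gc = Rσ = 1553.2 nmi
Rhumb: Δφ = +0.0129, Δλ = -1.4690, Δψ = +0.0386, q = Δφ/Δψ = 0.3344 → d_rh = R√(Δφ²+q²Δλ²) = 1687.7 nmi
Excess = (1687.7 − 1553.2) / 1553.2 = 134.5 / 1553.2 = 8.66% ≈ 8.7%

8.7%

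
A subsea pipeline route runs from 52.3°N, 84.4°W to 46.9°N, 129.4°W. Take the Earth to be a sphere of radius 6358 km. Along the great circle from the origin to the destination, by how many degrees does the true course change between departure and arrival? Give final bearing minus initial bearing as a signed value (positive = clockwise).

At departure: θ₁ = atan2(sin Δλ cos φ₂, cos φ₁ sin φ₂ − sin φ₁ cos φ₂ cos Δλ) = 277.57°
At arrival: θ₂ = atan2(sin Δλ cos φ₁, −cos φ₂ sin φ₁ + sin φ₂ cos φ₁ cos Δλ) = 242.52°
Δθ = θ₂ − θ₁ = -35.1°

-35.1°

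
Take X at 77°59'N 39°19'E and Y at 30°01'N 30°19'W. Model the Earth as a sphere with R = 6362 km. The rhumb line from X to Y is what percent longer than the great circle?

4.3%

Great circle: σ = 0.9860 rad → d_gc = Rσ = 6272.9 km
Rhumb: Δφ = -0.8372, Δλ = -1.2153, Δψ = -1.7018, q = Δφ/Δψ = 0.4919 → d_rh = R√(Δφ²+q²Δλ²) = 6544.9 km
Excess = (6544.9 − 6272.9) / 6272.9 = 272.0 / 6272.9 = 4.34% ≈ 4.3%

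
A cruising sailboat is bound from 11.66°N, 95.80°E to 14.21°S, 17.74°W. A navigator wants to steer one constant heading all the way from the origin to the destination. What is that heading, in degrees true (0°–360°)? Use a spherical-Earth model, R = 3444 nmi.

257.1°

Meridional parts: M(φ₁)=+0.2049, M(φ₂)=-0.2506 → ΔM = -0.4555;  Δλ = -1.9816 rad
tan C = Δλ / ΔM = +4.3503 → C = 257.05°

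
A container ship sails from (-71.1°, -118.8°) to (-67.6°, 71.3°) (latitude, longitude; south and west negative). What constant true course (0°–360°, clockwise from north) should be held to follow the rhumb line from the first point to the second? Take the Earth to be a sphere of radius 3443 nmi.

Meridional parts: M(φ₁)=-1.7931, M(φ₂)=-1.6195 → ΔM = +0.1736;  Δλ = -2.9653 rad
tan C = Δλ / ΔM = -17.0788 → C = 273.35°

273.4°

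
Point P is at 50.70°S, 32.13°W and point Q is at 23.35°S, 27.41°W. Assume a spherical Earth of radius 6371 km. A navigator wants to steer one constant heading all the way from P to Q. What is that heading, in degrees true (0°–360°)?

Meridional parts: M(φ₁)=-1.0298, M(φ₂)=-0.4193 → ΔM = +0.6105;  Δλ = +0.0824 rad
tan C = Δλ / ΔM = +0.1349 → C = 7.68°

7.7°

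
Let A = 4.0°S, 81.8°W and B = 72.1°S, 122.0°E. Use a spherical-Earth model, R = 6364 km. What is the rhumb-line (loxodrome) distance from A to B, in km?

13844 km

Δψ = ln[tan(π/4+φ₂/2)/tan(π/4+φ₁/2)] = -1.7785;  Δφ = -1.1886 rad,  Δλ = -2.7262 rad
q = Δφ/Δψ = 0.6683
d = R·√(Δφ² + q²Δλ²) = 6364·2.17532 = 13844 km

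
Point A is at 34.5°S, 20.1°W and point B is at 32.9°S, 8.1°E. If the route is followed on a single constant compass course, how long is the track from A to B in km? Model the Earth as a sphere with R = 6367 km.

Rhumb course C = atan2(Δλ, Δψ) with Δψ = ln[tan(π/4+φ₂/2)/tan(π/4+φ₁/2)] = +0.0336, Δλ = +0.4922 → C = 86.10°
d = R·|Δφ| / |cos C| = 6367·0.02793 / 0.06804 = 2613 km

2613 km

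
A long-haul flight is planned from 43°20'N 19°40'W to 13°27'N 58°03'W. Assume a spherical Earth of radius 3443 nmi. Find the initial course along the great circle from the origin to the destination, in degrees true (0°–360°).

239.6°

N = sin Δλ·cos φ₂ = -0.6039;  D = cos φ₁ sin φ₂ − sin φ₁ cos φ₂ cos Δλ = -0.3540
initial course = atan2(N, D) = 239.62°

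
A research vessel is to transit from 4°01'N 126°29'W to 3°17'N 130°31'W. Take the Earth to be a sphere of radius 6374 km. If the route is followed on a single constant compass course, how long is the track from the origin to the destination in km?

455 km

Rhumb course C = atan2(Δλ, Δψ) with Δψ = ln[tan(π/4+φ₂/2)/tan(π/4+φ₁/2)] = -0.0128, Δλ = -0.0704 → C = 259.67°
d = R·|Δφ| / |cos C| = 6374·0.01280 / 0.17924 = 455 km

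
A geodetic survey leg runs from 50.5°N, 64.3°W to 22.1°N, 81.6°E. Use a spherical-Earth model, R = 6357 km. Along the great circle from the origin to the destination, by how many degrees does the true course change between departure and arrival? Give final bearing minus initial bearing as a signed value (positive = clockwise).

+126.7°

At departure: θ₁ = atan2(sin Δλ cos φ₂, cos φ₁ sin φ₂ − sin φ₁ cos φ₂ cos Δλ) = 32.00°
At arrival: θ₂ = atan2(sin Δλ cos φ₁, −cos φ₂ sin φ₁ + sin φ₂ cos φ₁ cos Δλ) = 158.67°
Δθ = θ₂ − θ₁ = +126.7°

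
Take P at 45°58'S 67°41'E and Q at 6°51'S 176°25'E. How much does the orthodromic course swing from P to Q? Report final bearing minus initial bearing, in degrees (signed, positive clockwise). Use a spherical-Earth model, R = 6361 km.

Initial bearing θ₁ = atan2(sin Δλ cos φ₂, cos φ₁ sin φ₂ − sin φ₁ cos φ₂ cos Δλ) = 108.37°
Final bearing θ₂ = (initial bearing from the destination back to the start) + 180° = 41.64°
Δθ = θ₂ − θ₁ = -66.7°

-66.7°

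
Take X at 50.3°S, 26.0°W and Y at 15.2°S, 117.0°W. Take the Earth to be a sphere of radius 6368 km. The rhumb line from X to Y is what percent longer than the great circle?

Great circle: σ = 1.3786 rad → d_gc = Rσ = 8779.2 km
Rhumb: Δφ = +0.6126, Δλ = -1.5882, Δψ = +0.7504, q = Δφ/Δψ = 0.8164 → d_rh = R√(Δφ²+q²Δλ²) = 9132.1 km
Excess = (9132.1 − 8779.2) / 8779.2 = 352.9 / 8779.2 = 4.02% ≈ 4.0%

4.0%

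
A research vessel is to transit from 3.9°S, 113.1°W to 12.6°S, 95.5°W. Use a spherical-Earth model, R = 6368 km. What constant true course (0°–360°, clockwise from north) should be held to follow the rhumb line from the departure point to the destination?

Meridional parts: M(φ₁)=-0.0681, M(φ₂)=-0.2217 → ΔM = -0.1536;  Δλ = +0.3072 rad
tan C = Δλ / ΔM = -2.0000 → C = 116.56°

116.6°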